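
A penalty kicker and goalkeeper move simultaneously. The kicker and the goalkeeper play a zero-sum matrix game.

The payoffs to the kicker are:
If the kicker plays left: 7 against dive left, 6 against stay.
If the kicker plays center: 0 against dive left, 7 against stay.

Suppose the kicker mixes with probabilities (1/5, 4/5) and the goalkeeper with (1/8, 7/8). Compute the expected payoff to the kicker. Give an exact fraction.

49/8

Against (1/8, 7/8), each row's expected payoff is left: 49/8; center: 49/8.
Taking the (1/5, 4/5)-weighted average: (1/5)·(49/8) + (4/5)·(49/8) = 49/8.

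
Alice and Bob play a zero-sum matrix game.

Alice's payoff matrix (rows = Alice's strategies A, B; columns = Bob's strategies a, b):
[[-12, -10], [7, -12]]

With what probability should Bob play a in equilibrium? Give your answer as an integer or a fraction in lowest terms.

2/21

Row minima are -12 and -12, so Alice's maximin is -12; column maxima are 7 and -10, so Bob's minimax is -10. These differ, so the equilibrium is in mixed strategies.
Let Bob play a with probability q. Alice is indifferent when −12q − 10(1−q) = 7q − 12(1−q), giving q = 2/21.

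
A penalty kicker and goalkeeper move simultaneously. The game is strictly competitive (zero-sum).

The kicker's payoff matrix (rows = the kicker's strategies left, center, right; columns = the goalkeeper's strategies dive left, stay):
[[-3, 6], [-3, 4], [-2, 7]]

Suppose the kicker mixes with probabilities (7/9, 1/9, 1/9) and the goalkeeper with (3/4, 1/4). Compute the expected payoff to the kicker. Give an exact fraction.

Against (3/4, 1/4), each row's expected payoff is left: -3/4; center: -5/4; right: 1/4.
Taking the (7/9, 1/9, 1/9)-weighted average: (7/9)·(-3/4) + (1/9)·(-5/4) + (1/9)·(1/4) = -25/36.

-25/36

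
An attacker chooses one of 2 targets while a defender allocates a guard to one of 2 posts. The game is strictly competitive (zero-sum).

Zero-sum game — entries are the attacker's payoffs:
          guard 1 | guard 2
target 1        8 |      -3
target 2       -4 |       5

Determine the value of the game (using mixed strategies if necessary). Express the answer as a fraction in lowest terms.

7/5

Row minima are -3 and -4, so the attacker's maximin is -3; column maxima are 8 and 5, so the defender's minimax is 5. These differ, so the equilibrium is in mixed strategies.
Let the attacker play target 1 with probability p. The defender is indifferent when 8p − 4(1−p) = −3p + 5(1−p), giving p = 9/20.
Let the defender play guard 1 with probability q. The attacker is indifferent when 8q − 3(1−q) = −4q + 5(1−q), giving q = 2/5.
The value is 8·(2/5) + (-3)·(3/5) = 7/5.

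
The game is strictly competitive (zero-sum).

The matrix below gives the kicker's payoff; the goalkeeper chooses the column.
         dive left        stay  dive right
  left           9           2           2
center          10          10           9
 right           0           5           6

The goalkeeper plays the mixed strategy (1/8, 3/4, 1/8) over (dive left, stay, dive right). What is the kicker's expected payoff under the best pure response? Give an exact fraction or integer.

left: (9)·(1/8) + (2)·(3/4) + (2)·(1/8) = 23/8.
center: (10)·(1/8) + (10)·(3/4) + (9)·(1/8) = 79/8.
right: (0)·(1/8) + (5)·(3/4) + (6)·(1/8) = 9/2.
The best pure response is center with expected payoff 79/8.

79/8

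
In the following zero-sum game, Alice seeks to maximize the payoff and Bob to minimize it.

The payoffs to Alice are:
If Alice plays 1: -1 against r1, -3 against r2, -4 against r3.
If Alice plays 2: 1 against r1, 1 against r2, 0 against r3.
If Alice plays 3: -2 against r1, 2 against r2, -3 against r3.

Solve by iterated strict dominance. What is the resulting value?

Row 1 is strictly dominated by row 2 (1>-1, 1>-3, 0>-4); eliminate 1.
Column r1 is strictly dominated by r3 for Bob (0<1, -3<-2); eliminate r1.
Column r2 is strictly dominated by r3 for Bob (0<1, -3<2); eliminate r2.
Row 3 is strictly dominated by row 2 (0>-3); eliminate 3.
Only (2, r3) remains, with payoff 0.

0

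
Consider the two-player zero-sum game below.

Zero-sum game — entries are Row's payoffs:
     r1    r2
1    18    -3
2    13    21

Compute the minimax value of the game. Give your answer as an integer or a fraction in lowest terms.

Row minima are -3 and 13, so Row's maximin is 13; column maxima are 18 and 21, so Column's minimax is 18. These differ, so the equilibrium is in mixed strategies.
Let Row play 1 with probability p. Column is indifferent when 18p + 13(1−p) = −3p + 21(1−p), giving p = 8/29.
Let Column play r1 with probability q. Row is indifferent when 18q − 3(1−q) = 13q + 21(1−q), giving q = 24/29.
The value is 18·(24/29) + (-3)·(5/29) = 417/29.

417/29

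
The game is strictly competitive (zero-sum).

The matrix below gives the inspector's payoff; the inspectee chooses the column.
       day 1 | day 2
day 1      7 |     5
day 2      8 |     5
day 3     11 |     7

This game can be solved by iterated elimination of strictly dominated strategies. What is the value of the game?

7

Row day 1 is strictly dominated by row day 3 (11>7, 7>5); eliminate day 1.
Column day 1 is strictly dominated by day 2 for the inspectee (5<8, 7<11); eliminate day 1.
Row day 2 is strictly dominated by row day 3 (7>5); eliminate day 2.
Only (day 3, day 2) remains, with payoff 7.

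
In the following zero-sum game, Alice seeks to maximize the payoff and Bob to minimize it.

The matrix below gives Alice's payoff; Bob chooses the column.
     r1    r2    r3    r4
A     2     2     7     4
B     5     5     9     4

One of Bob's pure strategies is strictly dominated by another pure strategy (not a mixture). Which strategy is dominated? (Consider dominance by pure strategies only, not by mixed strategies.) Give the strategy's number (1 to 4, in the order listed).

3

Bob prefers columns that give Alice less. Compare r3 with r1: 2 < 7, 5 < 9.
So r1 strictly dominates r3 for Bob; r3 is strictly dominated.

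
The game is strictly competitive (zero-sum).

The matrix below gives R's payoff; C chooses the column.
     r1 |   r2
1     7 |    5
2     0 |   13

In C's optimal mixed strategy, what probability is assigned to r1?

Row minima are 5 and 0, so R's maximin is 5; column maxima are 7 and 13, so C's minimax is 7. These differ, so the equilibrium is in mixed strategies.
Let C play r1 with probability q. R is indifferent when 7q + 5(1−q) = 13(1−q), giving q = 8/15.

8/15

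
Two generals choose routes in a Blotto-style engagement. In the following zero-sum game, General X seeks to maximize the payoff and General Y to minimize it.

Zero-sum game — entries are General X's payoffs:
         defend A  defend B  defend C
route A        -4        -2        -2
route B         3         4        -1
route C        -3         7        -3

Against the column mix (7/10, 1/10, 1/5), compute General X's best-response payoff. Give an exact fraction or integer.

23/10

route A: (-4)·(7/10) + (-2)·(1/10) + (-2)·(1/5) = -17/5.
route B: (3)·(7/10) + (4)·(1/10) + (-1)·(1/5) = 23/10.
route C: (-3)·(7/10) + (7)·(1/10) + (-3)·(1/5) = -2.
The best pure response is route B with expected payoff 23/10.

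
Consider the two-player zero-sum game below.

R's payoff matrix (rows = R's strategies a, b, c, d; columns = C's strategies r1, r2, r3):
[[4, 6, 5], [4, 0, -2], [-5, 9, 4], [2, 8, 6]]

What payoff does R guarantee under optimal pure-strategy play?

Row minima: 4, -2, -5, 2 → R's maximin is 4.
Column maxima: 4, 9, 6 → C's minimax is 4.
They coincide at (a, r1), so the value is 4.

4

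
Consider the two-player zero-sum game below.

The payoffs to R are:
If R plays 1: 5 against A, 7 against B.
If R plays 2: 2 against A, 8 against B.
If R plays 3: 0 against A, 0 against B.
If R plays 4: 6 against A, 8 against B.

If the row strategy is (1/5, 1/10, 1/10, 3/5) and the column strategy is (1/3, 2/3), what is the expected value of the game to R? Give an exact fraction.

94/15

Against (1/3, 2/3), each row's expected payoff is 1: 19/3; 2: 6; 3: 0; 4: 22/3.
Taking the (1/5, 1/10, 1/10, 3/5)-weighted average: (1/5)·(19/3) + (1/10)·(6) + (1/10)·(0) + (3/5)·(22/3) = 94/15.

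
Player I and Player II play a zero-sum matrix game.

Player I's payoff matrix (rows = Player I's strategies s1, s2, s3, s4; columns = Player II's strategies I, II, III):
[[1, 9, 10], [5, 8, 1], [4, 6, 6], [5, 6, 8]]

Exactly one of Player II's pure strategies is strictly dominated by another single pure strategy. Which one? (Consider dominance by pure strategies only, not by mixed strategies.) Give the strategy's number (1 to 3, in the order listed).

Player II prefers columns that give Player I less. Compare II with I: 1 < 9, 5 < 8, 4 < 6, 5 < 6.
So I strictly dominates II for Player II; II is strictly dominated.

2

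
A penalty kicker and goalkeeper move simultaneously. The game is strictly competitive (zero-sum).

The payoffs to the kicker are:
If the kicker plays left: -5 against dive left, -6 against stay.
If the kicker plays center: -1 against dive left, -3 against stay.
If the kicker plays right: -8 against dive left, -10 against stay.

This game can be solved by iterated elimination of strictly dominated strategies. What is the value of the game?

-3

Column dive left is strictly dominated by stay for the goalkeeper (-6<-5, -3<-1, -10<-8); eliminate dive left.
Row right is strictly dominated by row left (-6>-10); eliminate right.
Row left is strictly dominated by row center (-3>-6); eliminate left.
Only (center, stay) remains, with payoff -3.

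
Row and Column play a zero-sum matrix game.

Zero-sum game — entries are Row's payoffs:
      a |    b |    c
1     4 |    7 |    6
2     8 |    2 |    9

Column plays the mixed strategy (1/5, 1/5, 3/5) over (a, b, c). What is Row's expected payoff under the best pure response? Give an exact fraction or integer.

37/5

1: (4)·(1/5) + (7)·(1/5) + (6)·(3/5) = 29/5.
2: (8)·(1/5) + (2)·(1/5) + (9)·(3/5) = 37/5.
The best pure response is 2 with expected payoff 37/5.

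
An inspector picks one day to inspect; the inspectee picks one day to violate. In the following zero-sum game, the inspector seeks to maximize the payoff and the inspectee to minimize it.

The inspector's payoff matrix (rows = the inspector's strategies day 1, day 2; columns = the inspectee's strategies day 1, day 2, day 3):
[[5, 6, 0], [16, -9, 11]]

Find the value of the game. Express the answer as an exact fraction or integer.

Column day 1 is strictly dominated by day 3 for the inspectee (it gives the inspector more in every row).
The remaining 2×2 game on (day 1, day 2) × (day 2, day 3) has no saddle point. Let the inspector play day 1 with probability p; indifference gives 6p − 9(1−p) = 11(1−p), so p = 10/13.
Similarly the inspectee's optimal q on day 2 is 11/26, and the value is 6·(11/26) + (0)·(15/26) = 33/13.

33/13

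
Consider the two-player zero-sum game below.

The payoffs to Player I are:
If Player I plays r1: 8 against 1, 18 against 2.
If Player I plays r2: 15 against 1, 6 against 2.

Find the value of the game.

222/19

Row minima are 8 and 6, so Player I's maximin is 8; column maxima are 15 and 18, so Player II's minimax is 15. These differ, so the equilibrium is in mixed strategies.
Let Player I play r1 with probability p. Player II is indifferent when 8p + 15(1−p) = 18p + 6(1−p), giving p = 9/19.
Let Player II play 1 with probability q. Player I is indifferent when 8q + 18(1−q) = 15q + 6(1−q), giving q = 12/19.
The value is 8·(12/19) + (18)·(7/19) = 222/19.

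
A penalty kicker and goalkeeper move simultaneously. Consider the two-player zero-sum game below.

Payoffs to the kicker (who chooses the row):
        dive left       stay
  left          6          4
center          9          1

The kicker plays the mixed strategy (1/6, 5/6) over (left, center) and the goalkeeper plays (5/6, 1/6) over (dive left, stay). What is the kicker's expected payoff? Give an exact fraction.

22/3

Against (5/6, 1/6), each row's expected payoff is left: 17/3; center: 23/3.
Taking the (1/6, 5/6)-weighted average: (1/6)·(17/3) + (5/6)·(23/3) = 22/3.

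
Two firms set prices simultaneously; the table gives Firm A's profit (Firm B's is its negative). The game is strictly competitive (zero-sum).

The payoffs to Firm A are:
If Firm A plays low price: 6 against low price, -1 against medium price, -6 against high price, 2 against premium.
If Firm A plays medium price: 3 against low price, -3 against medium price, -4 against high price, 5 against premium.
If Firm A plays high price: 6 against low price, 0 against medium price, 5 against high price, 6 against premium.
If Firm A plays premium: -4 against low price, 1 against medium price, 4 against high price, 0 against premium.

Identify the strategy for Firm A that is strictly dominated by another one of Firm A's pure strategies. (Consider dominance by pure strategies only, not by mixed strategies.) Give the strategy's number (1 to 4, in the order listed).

2

Compare medium price with high price: 6 > 3, 0 > -3, 5 > -4, 6 > 5.
So high price strictly dominates medium price for Firm A; medium price is strictly dominated.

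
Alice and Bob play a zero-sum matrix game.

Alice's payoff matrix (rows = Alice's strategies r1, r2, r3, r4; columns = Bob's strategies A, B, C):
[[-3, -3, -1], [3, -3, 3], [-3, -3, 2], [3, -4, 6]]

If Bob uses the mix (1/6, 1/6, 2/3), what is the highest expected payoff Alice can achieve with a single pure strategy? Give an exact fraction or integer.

23/6

r1: (-3)·(1/6) + (-3)·(1/6) + (-1)·(2/3) = -5/3.
r2: (3)·(1/6) + (-3)·(1/6) + (3)·(2/3) = 2.
r3: (-3)·(1/6) + (-3)·(1/6) + (2)·(2/3) = 1/3.
r4: (3)·(1/6) + (-4)·(1/6) + (6)·(2/3) = 23/6.
The best pure response is r4 with expected payoff 23/6.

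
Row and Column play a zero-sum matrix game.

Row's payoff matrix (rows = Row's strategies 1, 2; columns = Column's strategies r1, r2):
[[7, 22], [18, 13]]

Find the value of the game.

Row minima are 7 and 13, so Row's maximin is 13; column maxima are 18 and 22, so Column's minimax is 18. These differ, so the equilibrium is in mixed strategies.
Let Row play 1 with probability p. Column is indifferent when 7p + 18(1−p) = 22p + 13(1−p), giving p = 1/4.
Let Column play r1 with probability q. Row is indifferent when 7q + 22(1−q) = 18q + 13(1−q), giving q = 9/20.
The value is 7·(9/20) + (22)·(11/20) = 61/4.

61/4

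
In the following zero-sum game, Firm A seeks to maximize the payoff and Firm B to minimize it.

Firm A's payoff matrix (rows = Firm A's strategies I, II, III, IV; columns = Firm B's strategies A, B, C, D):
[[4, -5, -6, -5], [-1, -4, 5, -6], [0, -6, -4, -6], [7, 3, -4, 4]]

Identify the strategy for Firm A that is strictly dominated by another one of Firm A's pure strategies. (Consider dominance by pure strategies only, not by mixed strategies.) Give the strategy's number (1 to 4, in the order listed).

1

Compare I with IV: 7 > 4, 3 > -5, -4 > -6, 4 > -5.
So IV strictly dominates I for Firm A; I is strictly dominated.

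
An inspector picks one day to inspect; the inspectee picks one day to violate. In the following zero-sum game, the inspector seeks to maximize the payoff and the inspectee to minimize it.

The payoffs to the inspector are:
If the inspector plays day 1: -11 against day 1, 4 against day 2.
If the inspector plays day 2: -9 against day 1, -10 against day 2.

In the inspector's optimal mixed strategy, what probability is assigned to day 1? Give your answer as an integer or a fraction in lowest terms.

Row minima are -11 and -10, so the inspector's maximin is -10; column maxima are -9 and 4, so the inspectee's minimax is -9. These differ, so the equilibrium is in mixed strategies.
Let the inspector play day 1 with probability p. The inspectee is indifferent when −11p − 9(1−p) = 4p − 10(1−p), giving p = 1/16.

1/16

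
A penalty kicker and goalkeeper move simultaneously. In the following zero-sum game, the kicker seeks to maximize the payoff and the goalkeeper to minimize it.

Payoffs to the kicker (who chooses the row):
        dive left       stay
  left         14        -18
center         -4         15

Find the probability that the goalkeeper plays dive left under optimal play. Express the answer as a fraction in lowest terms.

Row minima are -18 and -4, so the kicker's maximin is -4; column maxima are 14 and 15, so the goalkeeper's minimax is 14. These differ, so the equilibrium is in mixed strategies.
Let the goalkeeper play dive left with probability q. The kicker is indifferent when 14q − 18(1−q) = −4q + 15(1−q), giving q = 11/17.

11/17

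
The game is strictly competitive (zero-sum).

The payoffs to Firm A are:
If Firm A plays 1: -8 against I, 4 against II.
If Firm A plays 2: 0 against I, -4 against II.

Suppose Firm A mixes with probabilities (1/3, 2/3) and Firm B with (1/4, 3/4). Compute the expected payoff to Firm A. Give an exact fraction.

Against (1/4, 3/4), each row's expected payoff is 1: 1; 2: -3.
Taking the (1/3, 2/3)-weighted average: (1/3)·(1) + (2/3)·(-3) = -5/3.

-5/3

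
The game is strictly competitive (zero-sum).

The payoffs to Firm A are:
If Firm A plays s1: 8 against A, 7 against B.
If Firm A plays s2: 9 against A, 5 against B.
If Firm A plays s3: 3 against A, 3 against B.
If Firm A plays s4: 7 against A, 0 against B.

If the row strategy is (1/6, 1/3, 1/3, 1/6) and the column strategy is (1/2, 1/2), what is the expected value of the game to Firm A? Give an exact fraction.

31/6

Against (1/2, 1/2), each row's expected payoff is s1: 15/2; s2: 7; s3: 3; s4: 7/2.
Taking the (1/6, 1/3, 1/3, 1/6)-weighted average: (1/6)·(15/2) + (1/3)·(7) + (1/3)·(3) + (1/6)·(7/2) = 31/6.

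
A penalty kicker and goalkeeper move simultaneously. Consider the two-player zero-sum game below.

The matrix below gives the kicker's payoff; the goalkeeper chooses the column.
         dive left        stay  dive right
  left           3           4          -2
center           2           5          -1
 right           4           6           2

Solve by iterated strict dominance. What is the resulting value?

2

Row left is strictly dominated by row right (4>3, 6>4, 2>-2); eliminate left.
Row center is strictly dominated by row right (4>2, 6>5, 2>-1); eliminate center.
Column dive left is strictly dominated by dive right for the goalkeeper (2<4); eliminate dive left.
Column stay is strictly dominated by dive right for the goalkeeper (2<6); eliminate stay.
Only (right, dive right) remains, with payoff 2.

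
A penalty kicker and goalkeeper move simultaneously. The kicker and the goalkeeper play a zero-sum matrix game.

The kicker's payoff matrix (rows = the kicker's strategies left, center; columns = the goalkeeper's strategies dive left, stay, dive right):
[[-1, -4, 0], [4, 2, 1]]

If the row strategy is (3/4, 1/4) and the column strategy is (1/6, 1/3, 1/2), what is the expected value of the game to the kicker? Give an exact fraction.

Against (1/6, 1/3, 1/2), each row's expected payoff is left: -3/2; center: 11/6.
Taking the (3/4, 1/4)-weighted average: (3/4)·(-3/2) + (1/4)·(11/6) = -2/3.

-2/3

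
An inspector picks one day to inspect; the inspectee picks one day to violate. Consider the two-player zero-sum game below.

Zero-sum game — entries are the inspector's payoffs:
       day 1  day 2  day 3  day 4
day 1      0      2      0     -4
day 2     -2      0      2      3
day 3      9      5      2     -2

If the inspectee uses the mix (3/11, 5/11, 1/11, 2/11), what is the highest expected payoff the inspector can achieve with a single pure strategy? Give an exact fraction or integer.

50/11

day 1: (0)·(3/11) + (2)·(5/11) + (0)·(1/11) + (-4)·(2/11) = 2/11.
day 2: (-2)·(3/11) + (0)·(5/11) + (2)·(1/11) + (3)·(2/11) = 2/11.
day 3: (9)·(3/11) + (5)·(5/11) + (2)·(1/11) + (-2)·(2/11) = 50/11.
The best pure response is day 3 with expected payoff 50/11.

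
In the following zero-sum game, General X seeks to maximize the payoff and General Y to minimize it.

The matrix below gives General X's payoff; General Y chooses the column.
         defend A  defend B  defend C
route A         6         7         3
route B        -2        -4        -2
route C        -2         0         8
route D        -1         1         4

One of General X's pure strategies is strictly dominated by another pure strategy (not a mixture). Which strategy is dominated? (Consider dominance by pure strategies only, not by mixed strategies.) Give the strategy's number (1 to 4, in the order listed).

2

Compare route B with route A: 6 > -2, 7 > -4, 3 > -2.
So route A strictly dominates route B for General X; route B is strictly dominated.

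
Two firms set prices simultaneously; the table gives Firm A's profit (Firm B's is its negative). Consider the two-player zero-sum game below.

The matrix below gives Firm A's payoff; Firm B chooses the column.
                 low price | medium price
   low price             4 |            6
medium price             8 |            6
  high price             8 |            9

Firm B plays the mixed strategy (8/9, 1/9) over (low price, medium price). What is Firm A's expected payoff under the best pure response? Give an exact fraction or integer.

73/9

low price: (4)·(8/9) + (6)·(1/9) = 38/9.
medium price: (8)·(8/9) + (6)·(1/9) = 70/9.
high price: (8)·(8/9) + (9)·(1/9) = 73/9.
The best pure response is high price with expected payoff 73/9.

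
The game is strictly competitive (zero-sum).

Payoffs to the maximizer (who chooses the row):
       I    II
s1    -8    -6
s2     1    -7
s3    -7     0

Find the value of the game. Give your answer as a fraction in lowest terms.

-49/15

Row s1 is strictly dominated by row s3, so the maximizer never plays it.
The remaining 2×2 game on (s2, s3) × (I, II) has no saddle point. Let the maximizer play s2 with probability p; indifference gives p − 7(1−p) = −7p, so p = 7/15.
Similarly the minimizer's optimal q on I is 7/15, and the value is 1·(7/15) + (-7)·(8/15) = -49/15.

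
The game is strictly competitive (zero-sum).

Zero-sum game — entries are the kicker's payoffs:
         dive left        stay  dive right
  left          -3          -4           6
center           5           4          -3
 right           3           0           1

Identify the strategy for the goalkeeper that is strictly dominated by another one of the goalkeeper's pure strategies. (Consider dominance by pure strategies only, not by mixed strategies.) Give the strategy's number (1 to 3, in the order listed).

The goalkeeper prefers columns that give the kicker less. Compare dive left with stay: -4 < -3, 4 < 5, 0 < 3.
So stay strictly dominates dive left for the goalkeeper; dive left is strictly dominated.

1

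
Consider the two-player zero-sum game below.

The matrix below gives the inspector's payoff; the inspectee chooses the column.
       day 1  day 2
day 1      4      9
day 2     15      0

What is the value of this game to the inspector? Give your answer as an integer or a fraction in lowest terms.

27/4

Row minima are 4 and 0, so the inspector's maximin is 4; column maxima are 15 and 9, so the inspectee's minimax is 9. These differ, so the equilibrium is in mixed strategies.
Let the inspector play day 1 with probability p. The inspectee is indifferent when 4p + 15(1−p) = 9p, giving p = 3/4.
Let the inspectee play day 1 with probability q. The inspector is indifferent when 4q + 9(1−q) = 15q, giving q = 9/20.
The value is 4·(9/20) + (9)·(11/20) = 27/4.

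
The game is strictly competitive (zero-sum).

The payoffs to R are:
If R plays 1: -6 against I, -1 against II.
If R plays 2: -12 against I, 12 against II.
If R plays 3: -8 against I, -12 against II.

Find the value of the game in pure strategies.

-6

Row minima: -6, -12, -12 → R's maximin is -6.
Column maxima: -6, 12 → C's minimax is -6.
They coincide at (1, I), so the value is -6.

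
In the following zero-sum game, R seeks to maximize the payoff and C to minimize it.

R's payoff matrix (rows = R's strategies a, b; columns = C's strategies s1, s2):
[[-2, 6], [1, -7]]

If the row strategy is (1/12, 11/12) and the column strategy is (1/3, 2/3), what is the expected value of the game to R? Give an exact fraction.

Against (1/3, 2/3), each row's expected payoff is a: 10/3; b: -13/3.
Taking the (1/12, 11/12)-weighted average: (1/12)·(10/3) + (11/12)·(-13/3) = -133/36.

-133/36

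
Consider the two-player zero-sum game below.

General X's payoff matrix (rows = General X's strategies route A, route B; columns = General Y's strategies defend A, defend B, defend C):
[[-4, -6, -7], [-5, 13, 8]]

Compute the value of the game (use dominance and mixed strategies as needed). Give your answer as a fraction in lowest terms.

Column defend B is strictly dominated by defend C for General Y (it gives General X more in every row).
The remaining 2×2 game on (route A, route B) × (defend A, defend C) has no saddle point. Let General X play route A with probability p; indifference gives −4p − 5(1−p) = −7p + 8(1−p), so p = 13/16.
Similarly General Y's optimal q on defend A is 15/16, and the value is -4·(15/16) + (-7)·(1/16) = -67/16.

-67/16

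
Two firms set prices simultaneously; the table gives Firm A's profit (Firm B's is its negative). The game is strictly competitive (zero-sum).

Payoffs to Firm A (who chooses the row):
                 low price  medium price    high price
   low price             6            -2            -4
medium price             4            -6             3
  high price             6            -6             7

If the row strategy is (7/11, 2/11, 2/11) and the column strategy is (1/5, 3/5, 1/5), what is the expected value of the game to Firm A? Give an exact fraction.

Against (1/5, 3/5, 1/5), each row's expected payoff is low price: -4/5; medium price: -11/5; high price: -1.
Taking the (7/11, 2/11, 2/11)-weighted average: (7/11)·(-4/5) + (2/11)·(-11/5) + (2/11)·(-1) = -12/11.

-12/11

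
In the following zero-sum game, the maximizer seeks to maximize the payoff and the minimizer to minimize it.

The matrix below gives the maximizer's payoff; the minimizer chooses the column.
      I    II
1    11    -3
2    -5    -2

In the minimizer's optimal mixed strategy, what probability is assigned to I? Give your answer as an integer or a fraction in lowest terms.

1/17

Row minima are -3 and -5, so the maximizer's maximin is -3; column maxima are 11 and -2, so the minimizer's minimax is -2. These differ, so the equilibrium is in mixed strategies.
Let the minimizer play I with probability q. The maximizer is indifferent when 11q − 3(1−q) = −5q − 2(1−q), giving q = 1/17.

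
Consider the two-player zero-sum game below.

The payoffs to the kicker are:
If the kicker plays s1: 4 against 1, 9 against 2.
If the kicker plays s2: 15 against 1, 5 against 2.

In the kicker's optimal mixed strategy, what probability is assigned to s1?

Row minima are 4 and 5, so the kicker's maximin is 5; column maxima are 15 and 9, so the goalkeeper's minimax is 9. These differ, so the equilibrium is in mixed strategies.
Let the kicker play s1 with probability p. The goalkeeper is indifferent when 4p + 15(1−p) = 9p + 5(1−p), giving p = 2/3.

2/3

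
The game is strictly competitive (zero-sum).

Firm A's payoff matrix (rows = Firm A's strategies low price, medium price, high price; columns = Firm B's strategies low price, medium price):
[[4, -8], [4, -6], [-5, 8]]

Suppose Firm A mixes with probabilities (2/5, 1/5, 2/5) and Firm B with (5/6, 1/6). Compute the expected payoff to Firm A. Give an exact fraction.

2/15

Against (5/6, 1/6), each row's expected payoff is low price: 2; medium price: 7/3; high price: -17/6.
Taking the (2/5, 1/5, 2/5)-weighted average: (2/5)·(2) + (1/5)·(7/3) + (2/5)·(-17/6) = 2/15.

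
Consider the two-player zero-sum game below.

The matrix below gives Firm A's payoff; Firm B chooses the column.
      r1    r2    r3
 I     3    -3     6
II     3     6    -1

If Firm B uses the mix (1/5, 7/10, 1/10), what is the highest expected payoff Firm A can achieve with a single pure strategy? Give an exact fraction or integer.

I: (3)·(1/5) + (-3)·(7/10) + (6)·(1/10) = -9/10.
II: (3)·(1/5) + (6)·(7/10) + (-1)·(1/10) = 47/10.
The best pure response is II with expected payoff 47/10.

47/10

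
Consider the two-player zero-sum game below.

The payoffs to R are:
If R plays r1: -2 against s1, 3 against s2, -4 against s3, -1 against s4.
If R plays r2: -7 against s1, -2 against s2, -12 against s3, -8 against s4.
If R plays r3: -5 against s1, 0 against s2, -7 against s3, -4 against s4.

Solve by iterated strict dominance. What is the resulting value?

Row r3 is strictly dominated by row r1 (-2>-5, 3>0, -4>-7, -1>-4); eliminate r3.
Row r2 is strictly dominated by row r1 (-2>-7, 3>-2, -4>-12, -1>-8); eliminate r2.
Column s1 is strictly dominated by s3 for C (-4<-2); eliminate s1.
Column s4 is strictly dominated by s3 for C (-4<-1); eliminate s4.
Column s2 is strictly dominated by s3 for C (-4<3); eliminate s2.
Only (r1, s3) remains, with payoff -4.

-4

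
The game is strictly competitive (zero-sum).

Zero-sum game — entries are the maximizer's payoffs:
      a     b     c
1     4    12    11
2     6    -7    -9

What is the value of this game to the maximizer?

Column b is strictly dominated by c for the minimizer (it gives the maximizer more in every row).
The remaining 2×2 game on (1, 2) × (a, c) has no saddle point. Let the maximizer play 1 with probability p; indifference gives 4p + 6(1−p) = 11p − 9(1−p), so p = 15/22.
Similarly the minimizer's optimal q on a is 10/11, and the value is 4·(10/11) + (11)·(1/11) = 51/11.

51/11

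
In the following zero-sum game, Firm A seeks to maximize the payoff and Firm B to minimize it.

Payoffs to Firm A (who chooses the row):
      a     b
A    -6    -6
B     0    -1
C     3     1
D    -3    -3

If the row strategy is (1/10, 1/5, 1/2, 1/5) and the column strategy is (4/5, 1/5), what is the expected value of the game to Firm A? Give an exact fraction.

Against (4/5, 1/5), each row's expected payoff is A: -6; B: -1/5; C: 13/5; D: -3.
Taking the (1/10, 1/5, 1/2, 1/5)-weighted average: (1/10)·(-6) + (1/5)·(-1/5) + (1/2)·(13/5) + (1/5)·(-3) = 3/50.

3/50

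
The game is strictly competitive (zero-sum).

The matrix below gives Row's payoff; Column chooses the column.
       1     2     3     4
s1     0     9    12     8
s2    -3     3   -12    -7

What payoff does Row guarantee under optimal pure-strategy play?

Row minima: 0, -12 → Row's maximin is 0.
Column maxima: 0, 9, 12, 8 → Column's minimax is 0.
They coincide at (s1, 1), so the value is 0.

0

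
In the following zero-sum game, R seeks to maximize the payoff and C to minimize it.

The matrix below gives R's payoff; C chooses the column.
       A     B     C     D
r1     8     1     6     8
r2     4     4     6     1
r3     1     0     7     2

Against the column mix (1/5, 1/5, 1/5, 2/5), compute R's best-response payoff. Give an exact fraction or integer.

r1: (8)·(1/5) + (1)·(1/5) + (6)·(1/5) + (8)·(2/5) = 31/5.
r2: (4)·(1/5) + (4)·(1/5) + (6)·(1/5) + (1)·(2/5) = 16/5.
r3: (1)·(1/5) + (0)·(1/5) + (7)·(1/5) + (2)·(2/5) = 12/5.
The best pure response is r1 with expected payoff 31/5.

31/5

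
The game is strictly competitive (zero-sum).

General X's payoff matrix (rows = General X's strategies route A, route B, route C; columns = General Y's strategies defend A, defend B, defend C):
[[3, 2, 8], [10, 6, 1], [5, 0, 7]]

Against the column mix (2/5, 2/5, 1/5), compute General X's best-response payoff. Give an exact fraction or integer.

33/5

route A: (3)·(2/5) + (2)·(2/5) + (8)·(1/5) = 18/5.
route B: (10)·(2/5) + (6)·(2/5) + (1)·(1/5) = 33/5.
route C: (5)·(2/5) + (0)·(2/5) + (7)·(1/5) = 17/5.
The best pure response is route B with expected payoff 33/5.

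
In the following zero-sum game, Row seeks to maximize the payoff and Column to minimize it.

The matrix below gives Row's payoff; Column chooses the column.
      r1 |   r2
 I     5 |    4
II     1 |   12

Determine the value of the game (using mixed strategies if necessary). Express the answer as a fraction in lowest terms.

Row minima are 4 and 1, so Row's maximin is 4; column maxima are 5 and 12, so Column's minimax is 5. These differ, so the equilibrium is in mixed strategies.
Let Row play I with probability p. Column is indifferent when 5p + (1−p) = 4p + 12(1−p), giving p = 11/12.
Let Column play r1 with probability q. Row is indifferent when 5q + 4(1−q) = q + 12(1−q), giving q = 2/3.
The value is 5·(2/3) + (4)·(1/3) = 14/3.

14/3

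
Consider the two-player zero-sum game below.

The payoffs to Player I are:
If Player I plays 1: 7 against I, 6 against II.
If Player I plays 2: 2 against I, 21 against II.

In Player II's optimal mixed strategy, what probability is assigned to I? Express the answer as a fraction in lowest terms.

3/4

Row minima are 6 and 2, so Player I's maximin is 6; column maxima are 7 and 21, so Player II's minimax is 7. These differ, so the equilibrium is in mixed strategies.
Let Player II play I with probability q. Player I is indifferent when 7q + 6(1−q) = 2q + 21(1−q), giving q = 3/4.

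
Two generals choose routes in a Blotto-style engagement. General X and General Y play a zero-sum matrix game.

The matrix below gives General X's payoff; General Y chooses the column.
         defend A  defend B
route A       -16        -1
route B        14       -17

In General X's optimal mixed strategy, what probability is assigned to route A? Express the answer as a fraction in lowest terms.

Row minima are -16 and -17, so General X's maximin is -16; column maxima are 14 and -1, so General Y's minimax is -1. These differ, so the equilibrium is in mixed strategies.
Let General X play route A with probability p. General Y is indifferent when −16p + 14(1−p) = −p − 17(1−p), giving p = 31/46.

31/46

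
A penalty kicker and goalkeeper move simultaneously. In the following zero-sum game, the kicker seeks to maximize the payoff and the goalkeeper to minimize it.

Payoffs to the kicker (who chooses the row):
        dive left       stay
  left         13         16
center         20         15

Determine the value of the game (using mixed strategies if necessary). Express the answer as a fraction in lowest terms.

Row minima are 13 and 15, so the kicker's maximin is 15; column maxima are 20 and 16, so the goalkeeper's minimax is 16. These differ, so the equilibrium is in mixed strategies.
Let the kicker play left with probability p. The goalkeeper is indifferent when 13p + 20(1−p) = 16p + 15(1−p), giving p = 5/8.
Let the goalkeeper play dive left with probability q. The kicker is indifferent when 13q + 16(1−q) = 20q + 15(1−q), giving q = 1/8.
The value is 13·(1/8) + (16)·(7/8) = 125/8.

125/8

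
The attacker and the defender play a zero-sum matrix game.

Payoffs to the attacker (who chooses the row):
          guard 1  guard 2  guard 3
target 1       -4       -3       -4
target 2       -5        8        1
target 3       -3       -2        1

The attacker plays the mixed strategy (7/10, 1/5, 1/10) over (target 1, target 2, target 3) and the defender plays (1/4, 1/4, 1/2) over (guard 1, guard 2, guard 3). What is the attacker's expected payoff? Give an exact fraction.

Against (1/4, 1/4, 1/2), each row's expected payoff is target 1: -15/4; target 2: 5/4; target 3: -3/4.
Taking the (7/10, 1/5, 1/10)-weighted average: (7/10)·(-15/4) + (1/5)·(5/4) + (1/10)·(-3/4) = -49/20.

-49/20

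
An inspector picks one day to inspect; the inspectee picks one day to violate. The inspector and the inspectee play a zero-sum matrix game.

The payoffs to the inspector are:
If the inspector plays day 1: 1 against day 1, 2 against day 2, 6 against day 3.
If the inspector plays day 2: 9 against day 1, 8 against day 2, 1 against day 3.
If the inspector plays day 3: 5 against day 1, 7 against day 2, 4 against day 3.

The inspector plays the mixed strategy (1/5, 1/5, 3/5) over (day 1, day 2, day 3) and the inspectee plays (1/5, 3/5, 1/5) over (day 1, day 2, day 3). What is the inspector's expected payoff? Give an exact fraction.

Against (1/5, 3/5, 1/5), each row's expected payoff is day 1: 13/5; day 2: 34/5; day 3: 6.
Taking the (1/5, 1/5, 3/5)-weighted average: (1/5)·(13/5) + (1/5)·(34/5) + (3/5)·(6) = 137/25.

137/25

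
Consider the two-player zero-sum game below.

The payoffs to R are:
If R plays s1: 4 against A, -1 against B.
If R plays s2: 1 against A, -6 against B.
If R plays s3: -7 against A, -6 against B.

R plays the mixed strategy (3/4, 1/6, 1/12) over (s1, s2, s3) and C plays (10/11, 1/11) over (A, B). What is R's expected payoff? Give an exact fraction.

Against (10/11, 1/11), each row's expected payoff is s1: 39/11; s2: 4/11; s3: -76/11.
Taking the (3/4, 1/6, 1/12)-weighted average: (3/4)·(39/11) + (1/6)·(4/11) + (1/12)·(-76/11) = 283/132.

283/132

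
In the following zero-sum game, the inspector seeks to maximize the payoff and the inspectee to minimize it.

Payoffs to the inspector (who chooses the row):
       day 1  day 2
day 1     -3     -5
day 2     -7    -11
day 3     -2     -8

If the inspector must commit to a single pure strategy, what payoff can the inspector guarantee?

-5

The worst-case payoff for each row is day 1: -5, day 2: -11, day 3: -8.
The best of these is -5.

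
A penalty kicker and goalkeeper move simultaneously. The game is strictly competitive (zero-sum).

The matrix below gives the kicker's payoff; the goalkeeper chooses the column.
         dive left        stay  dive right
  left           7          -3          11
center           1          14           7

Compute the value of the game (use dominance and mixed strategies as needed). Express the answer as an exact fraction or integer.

101/23

Column dive right is strictly dominated by dive left for the goalkeeper (it gives the kicker more in every row).
The remaining 2×2 game on (left, center) × (dive left, stay) has no saddle point. Let the kicker play left with probability p; indifference gives 7p + (1−p) = −3p + 14(1−p), so p = 13/23.
Similarly the goalkeeper's optimal q on dive left is 17/23, and the value is 7·(17/23) + (-3)·(6/23) = 101/23.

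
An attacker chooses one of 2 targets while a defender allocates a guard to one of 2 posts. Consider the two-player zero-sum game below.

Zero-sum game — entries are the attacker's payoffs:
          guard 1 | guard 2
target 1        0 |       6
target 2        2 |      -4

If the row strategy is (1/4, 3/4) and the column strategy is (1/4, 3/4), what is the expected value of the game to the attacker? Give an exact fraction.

Against (1/4, 3/4), each row's expected payoff is target 1: 9/2; target 2: -5/2.
Taking the (1/4, 3/4)-weighted average: (1/4)·(9/2) + (3/4)·(-5/2) = -3/4.

-3/4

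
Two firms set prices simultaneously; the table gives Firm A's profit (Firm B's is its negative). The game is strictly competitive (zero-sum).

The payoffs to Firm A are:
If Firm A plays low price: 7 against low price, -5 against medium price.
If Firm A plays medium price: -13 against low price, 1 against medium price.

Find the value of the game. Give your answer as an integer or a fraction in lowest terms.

Row minima are -5 and -13, so Firm A's maximin is -5; column maxima are 7 and 1, so Firm B's minimax is 1. These differ, so the equilibrium is in mixed strategies.
Let Firm A play low price with probability p. Firm B is indifferent when 7p − 13(1−p) = −5p + (1−p), giving p = 7/13.
Let Firm B play low price with probability q. Firm A is indifferent when 7q − 5(1−q) = −13q + (1−q), giving q = 3/13.
The value is 7·(3/13) + (-5)·(10/13) = -29/13.

-29/13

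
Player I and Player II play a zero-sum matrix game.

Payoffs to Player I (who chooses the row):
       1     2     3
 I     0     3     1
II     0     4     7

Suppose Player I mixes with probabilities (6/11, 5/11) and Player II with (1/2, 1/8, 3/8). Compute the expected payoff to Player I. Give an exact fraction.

161/88

Against (1/2, 1/8, 3/8), each row's expected payoff is I: 3/4; II: 25/8.
Taking the (6/11, 5/11)-weighted average: (6/11)·(3/4) + (5/11)·(25/8) = 161/88.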